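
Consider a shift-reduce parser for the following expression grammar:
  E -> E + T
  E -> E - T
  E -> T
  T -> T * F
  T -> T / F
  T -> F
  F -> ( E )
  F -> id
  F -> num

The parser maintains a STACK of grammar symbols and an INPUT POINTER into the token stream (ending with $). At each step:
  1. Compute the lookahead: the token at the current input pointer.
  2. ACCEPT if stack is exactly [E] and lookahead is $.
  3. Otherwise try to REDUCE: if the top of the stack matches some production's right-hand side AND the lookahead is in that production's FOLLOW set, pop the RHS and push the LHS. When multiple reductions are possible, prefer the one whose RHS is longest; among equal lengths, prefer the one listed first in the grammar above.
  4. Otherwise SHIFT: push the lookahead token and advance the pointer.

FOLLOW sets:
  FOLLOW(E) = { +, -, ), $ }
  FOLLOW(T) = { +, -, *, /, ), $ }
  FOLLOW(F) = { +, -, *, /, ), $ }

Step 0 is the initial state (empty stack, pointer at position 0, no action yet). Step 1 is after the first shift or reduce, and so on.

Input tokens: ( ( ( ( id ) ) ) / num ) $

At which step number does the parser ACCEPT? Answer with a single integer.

Answer: 29

Derivation:
Step 1: shift (. Stack=[(] ptr=1 lookahead=( remaining=[( ( ( id ) ) ) / num ) $]
Step 2: shift (. Stack=[( (] ptr=2 lookahead=( remaining=[( ( id ) ) ) / num ) $]
Step 3: shift (. Stack=[( ( (] ptr=3 lookahead=( remaining=[( id ) ) ) / num ) $]
Step 4: shift (. Stack=[( ( ( (] ptr=4 lookahead=id remaining=[id ) ) ) / num ) $]
Step 5: shift id. Stack=[( ( ( ( id] ptr=5 lookahead=) remaining=[) ) ) / num ) $]
Step 6: reduce F->id. Stack=[( ( ( ( F] ptr=5 lookahead=) remaining=[) ) ) / num ) $]
Step 7: reduce T->F. Stack=[( ( ( ( T] ptr=5 lookahead=) remaining=[) ) ) / num ) $]
Step 8: reduce E->T. Stack=[( ( ( ( E] ptr=5 lookahead=) remaining=[) ) ) / num ) $]
Step 9: shift ). Stack=[( ( ( ( E )] ptr=6 lookahead=) remaining=[) ) / num ) $]
Step 10: reduce F->( E ). Stack=[( ( ( F] ptr=6 lookahead=) remaining=[) ) / num ) $]
Step 11: reduce T->F. Stack=[( ( ( T] ptr=6 lookahead=) remaining=[) ) / num ) $]
Step 12: reduce E->T. Stack=[( ( ( E] ptr=6 lookahead=) remaining=[) ) / num ) $]
Step 13: shift ). Stack=[( ( ( E )] ptr=7 lookahead=) remaining=[) / num ) $]
Step 14: reduce F->( E ). Stack=[( ( F] ptr=7 lookahead=) remaining=[) / num ) $]
Step 15: reduce T->F. Stack=[( ( T] ptr=7 lookahead=) remaining=[) / num ) $]
Step 16: reduce E->T. Stack=[( ( E] ptr=7 lookahead=) remaining=[) / num ) $]
Step 17: shift ). Stack=[( ( E )] ptr=8 lookahead=/ remaining=[/ num ) $]
Step 18: reduce F->( E ). Stack=[( F] ptr=8 lookahead=/ remaining=[/ num ) $]
Step 19: reduce T->F. Stack=[( T] ptr=8 lookahead=/ remaining=[/ num ) $]
Step 20: shift /. Stack=[( T /] ptr=9 lookahead=num remaining=[num ) $]
Step 21: shift num. Stack=[( T / num] ptr=10 lookahead=) remaining=[) $]
Step 22: reduce F->num. Stack=[( T / F] ptr=10 lookahead=) remaining=[) $]
Step 23: reduce T->T / F. Stack=[( T] ptr=10 lookahead=) remaining=[) $]
Step 24: reduce E->T. Stack=[( E] ptr=10 lookahead=) remaining=[) $]
Step 25: shift ). Stack=[( E )] ptr=11 lookahead=$ remaining=[$]
Step 26: reduce F->( E ). Stack=[F] ptr=11 lookahead=$ remaining=[$]
Step 27: reduce T->F. Stack=[T] ptr=11 lookahead=$ remaining=[$]
Step 28: reduce E->T. Stack=[E] ptr=11 lookahead=$ remaining=[$]
Step 29: accept. Stack=[E] ptr=11 lookahead=$ remaining=[$]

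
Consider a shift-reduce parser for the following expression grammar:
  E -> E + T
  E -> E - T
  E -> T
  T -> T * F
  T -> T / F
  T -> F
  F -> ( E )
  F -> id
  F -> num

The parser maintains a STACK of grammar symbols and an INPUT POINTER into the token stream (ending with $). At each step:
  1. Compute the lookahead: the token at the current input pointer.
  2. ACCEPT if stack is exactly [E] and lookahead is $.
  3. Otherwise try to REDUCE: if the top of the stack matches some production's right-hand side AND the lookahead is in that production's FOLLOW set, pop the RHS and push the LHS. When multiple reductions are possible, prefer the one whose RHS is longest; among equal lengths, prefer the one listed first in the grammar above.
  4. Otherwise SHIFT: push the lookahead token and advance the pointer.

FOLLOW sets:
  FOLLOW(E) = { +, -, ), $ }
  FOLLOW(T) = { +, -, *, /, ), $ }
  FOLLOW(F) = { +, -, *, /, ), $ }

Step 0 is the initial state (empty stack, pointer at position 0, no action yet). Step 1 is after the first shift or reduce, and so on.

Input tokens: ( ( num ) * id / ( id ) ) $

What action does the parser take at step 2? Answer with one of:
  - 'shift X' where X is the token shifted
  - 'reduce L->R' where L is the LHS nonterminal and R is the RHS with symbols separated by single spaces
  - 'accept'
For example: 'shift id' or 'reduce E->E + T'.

Step 1: shift (. Stack=[(] ptr=1 lookahead=( remaining=[( num ) * id / ( id ) ) $]
Step 2: shift (. Stack=[( (] ptr=2 lookahead=num remaining=[num ) * id / ( id ) ) $]

Answer: shift (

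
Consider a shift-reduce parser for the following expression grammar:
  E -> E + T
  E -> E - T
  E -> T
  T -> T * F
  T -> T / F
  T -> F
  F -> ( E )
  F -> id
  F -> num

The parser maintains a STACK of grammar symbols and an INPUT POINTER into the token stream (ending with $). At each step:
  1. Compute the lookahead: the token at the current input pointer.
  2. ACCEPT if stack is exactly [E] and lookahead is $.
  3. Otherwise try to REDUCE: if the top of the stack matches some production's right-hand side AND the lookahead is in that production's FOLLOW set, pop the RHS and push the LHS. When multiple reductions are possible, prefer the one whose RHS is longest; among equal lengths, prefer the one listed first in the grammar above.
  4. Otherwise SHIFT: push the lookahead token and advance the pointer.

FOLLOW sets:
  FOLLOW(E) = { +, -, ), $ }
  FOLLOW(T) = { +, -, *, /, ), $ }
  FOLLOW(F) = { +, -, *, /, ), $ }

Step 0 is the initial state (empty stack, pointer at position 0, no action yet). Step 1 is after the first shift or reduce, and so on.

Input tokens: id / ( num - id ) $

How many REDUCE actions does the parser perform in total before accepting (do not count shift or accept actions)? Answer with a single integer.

Step 1: shift id. Stack=[id] ptr=1 lookahead=/ remaining=[/ ( num - id ) $]
Step 2: reduce F->id. Stack=[F] ptr=1 lookahead=/ remaining=[/ ( num - id ) $]
Step 3: reduce T->F. Stack=[T] ptr=1 lookahead=/ remaining=[/ ( num - id ) $]
Step 4: shift /. Stack=[T /] ptr=2 lookahead=( remaining=[( num - id ) $]
Step 5: shift (. Stack=[T / (] ptr=3 lookahead=num remaining=[num - id ) $]
Step 6: shift num. Stack=[T / ( num] ptr=4 lookahead=- remaining=[- id ) $]
Step 7: reduce F->num. Stack=[T / ( F] ptr=4 lookahead=- remaining=[- id ) $]
Step 8: reduce T->F. Stack=[T / ( T] ptr=4 lookahead=- remaining=[- id ) $]
Step 9: reduce E->T. Stack=[T / ( E] ptr=4 lookahead=- remaining=[- id ) $]
Step 10: shift -. Stack=[T / ( E -] ptr=5 lookahead=id remaining=[id ) $]
Step 11: shift id. Stack=[T / ( E - id] ptr=6 lookahead=) remaining=[) $]
Step 12: reduce F->id. Stack=[T / ( E - F] ptr=6 lookahead=) remaining=[) $]
Step 13: reduce T->F. Stack=[T / ( E - T] ptr=6 lookahead=) remaining=[) $]
Step 14: reduce E->E - T. Stack=[T / ( E] ptr=6 lookahead=) remaining=[) $]
Step 15: shift ). Stack=[T / ( E )] ptr=7 lookahead=$ remaining=[$]
Step 16: reduce F->( E ). Stack=[T / F] ptr=7 lookahead=$ remaining=[$]
Step 17: reduce T->T / F. Stack=[T] ptr=7 lookahead=$ remaining=[$]
Step 18: reduce E->T. Stack=[E] ptr=7 lookahead=$ remaining=[$]
Step 19: accept. Stack=[E] ptr=7 lookahead=$ remaining=[$]

Answer: 11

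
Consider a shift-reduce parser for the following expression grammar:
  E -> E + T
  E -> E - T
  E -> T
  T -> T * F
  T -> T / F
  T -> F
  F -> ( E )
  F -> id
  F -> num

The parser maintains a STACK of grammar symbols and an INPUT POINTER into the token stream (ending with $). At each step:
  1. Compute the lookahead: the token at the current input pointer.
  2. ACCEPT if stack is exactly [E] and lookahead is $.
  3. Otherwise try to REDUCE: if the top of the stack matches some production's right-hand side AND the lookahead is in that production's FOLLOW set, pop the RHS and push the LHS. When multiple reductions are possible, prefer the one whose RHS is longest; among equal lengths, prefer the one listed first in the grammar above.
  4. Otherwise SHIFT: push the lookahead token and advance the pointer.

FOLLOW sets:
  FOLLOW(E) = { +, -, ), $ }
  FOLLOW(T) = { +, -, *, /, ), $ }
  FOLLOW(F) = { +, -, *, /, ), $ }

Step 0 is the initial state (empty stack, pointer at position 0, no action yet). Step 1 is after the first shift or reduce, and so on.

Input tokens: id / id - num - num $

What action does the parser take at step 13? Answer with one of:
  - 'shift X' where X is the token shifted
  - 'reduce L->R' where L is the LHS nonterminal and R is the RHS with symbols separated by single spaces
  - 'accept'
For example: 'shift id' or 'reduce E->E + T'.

Answer: reduce E->E - T

Derivation:
Step 1: shift id. Stack=[id] ptr=1 lookahead=/ remaining=[/ id - num - num $]
Step 2: reduce F->id. Stack=[F] ptr=1 lookahead=/ remaining=[/ id - num - num $]
Step 3: reduce T->F. Stack=[T] ptr=1 lookahead=/ remaining=[/ id - num - num $]
Step 4: shift /. Stack=[T /] ptr=2 lookahead=id remaining=[id - num - num $]
Step 5: shift id. Stack=[T / id] ptr=3 lookahead=- remaining=[- num - num $]
Step 6: reduce F->id. Stack=[T / F] ptr=3 lookahead=- remaining=[- num - num $]
Step 7: reduce T->T / F. Stack=[T] ptr=3 lookahead=- remaining=[- num - num $]
Step 8: reduce E->T. Stack=[E] ptr=3 lookahead=- remaining=[- num - num $]
Step 9: shift -. Stack=[E -] ptr=4 lookahead=num remaining=[num - num $]
Step 10: shift num. Stack=[E - num] ptr=5 lookahead=- remaining=[- num $]
Step 11: reduce F->num. Stack=[E - F] ptr=5 lookahead=- remaining=[- num $]
Step 12: reduce T->F. Stack=[E - T] ptr=5 lookahead=- remaining=[- num $]
Step 13: reduce E->E - T. Stack=[E] ptr=5 lookahead=- remaining=[- num $]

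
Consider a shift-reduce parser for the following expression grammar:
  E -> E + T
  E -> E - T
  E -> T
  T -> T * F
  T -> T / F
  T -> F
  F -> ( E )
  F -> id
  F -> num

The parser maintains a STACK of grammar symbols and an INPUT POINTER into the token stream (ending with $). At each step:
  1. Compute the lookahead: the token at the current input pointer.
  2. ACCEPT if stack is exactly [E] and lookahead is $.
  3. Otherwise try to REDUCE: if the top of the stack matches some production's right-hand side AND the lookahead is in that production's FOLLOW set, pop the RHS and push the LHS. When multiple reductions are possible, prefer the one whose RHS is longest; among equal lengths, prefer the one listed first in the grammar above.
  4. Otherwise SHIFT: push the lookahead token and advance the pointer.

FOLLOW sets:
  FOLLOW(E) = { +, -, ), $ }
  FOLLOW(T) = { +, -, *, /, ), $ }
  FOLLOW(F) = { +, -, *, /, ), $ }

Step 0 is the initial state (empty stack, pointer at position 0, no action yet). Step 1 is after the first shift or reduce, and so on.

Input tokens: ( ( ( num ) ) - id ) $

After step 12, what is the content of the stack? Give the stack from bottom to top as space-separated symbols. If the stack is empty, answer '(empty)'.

Answer: ( ( E )

Derivation:
Step 1: shift (. Stack=[(] ptr=1 lookahead=( remaining=[( ( num ) ) - id ) $]
Step 2: shift (. Stack=[( (] ptr=2 lookahead=( remaining=[( num ) ) - id ) $]
Step 3: shift (. Stack=[( ( (] ptr=3 lookahead=num remaining=[num ) ) - id ) $]
Step 4: shift num. Stack=[( ( ( num] ptr=4 lookahead=) remaining=[) ) - id ) $]
Step 5: reduce F->num. Stack=[( ( ( F] ptr=4 lookahead=) remaining=[) ) - id ) $]
Step 6: reduce T->F. Stack=[( ( ( T] ptr=4 lookahead=) remaining=[) ) - id ) $]
Step 7: reduce E->T. Stack=[( ( ( E] ptr=4 lookahead=) remaining=[) ) - id ) $]
Step 8: shift ). Stack=[( ( ( E )] ptr=5 lookahead=) remaining=[) - id ) $]
Step 9: reduce F->( E ). Stack=[( ( F] ptr=5 lookahead=) remaining=[) - id ) $]
Step 10: reduce T->F. Stack=[( ( T] ptr=5 lookahead=) remaining=[) - id ) $]
Step 11: reduce E->T. Stack=[( ( E] ptr=5 lookahead=) remaining=[) - id ) $]
Step 12: shift ). Stack=[( ( E )] ptr=6 lookahead=- remaining=[- id ) $]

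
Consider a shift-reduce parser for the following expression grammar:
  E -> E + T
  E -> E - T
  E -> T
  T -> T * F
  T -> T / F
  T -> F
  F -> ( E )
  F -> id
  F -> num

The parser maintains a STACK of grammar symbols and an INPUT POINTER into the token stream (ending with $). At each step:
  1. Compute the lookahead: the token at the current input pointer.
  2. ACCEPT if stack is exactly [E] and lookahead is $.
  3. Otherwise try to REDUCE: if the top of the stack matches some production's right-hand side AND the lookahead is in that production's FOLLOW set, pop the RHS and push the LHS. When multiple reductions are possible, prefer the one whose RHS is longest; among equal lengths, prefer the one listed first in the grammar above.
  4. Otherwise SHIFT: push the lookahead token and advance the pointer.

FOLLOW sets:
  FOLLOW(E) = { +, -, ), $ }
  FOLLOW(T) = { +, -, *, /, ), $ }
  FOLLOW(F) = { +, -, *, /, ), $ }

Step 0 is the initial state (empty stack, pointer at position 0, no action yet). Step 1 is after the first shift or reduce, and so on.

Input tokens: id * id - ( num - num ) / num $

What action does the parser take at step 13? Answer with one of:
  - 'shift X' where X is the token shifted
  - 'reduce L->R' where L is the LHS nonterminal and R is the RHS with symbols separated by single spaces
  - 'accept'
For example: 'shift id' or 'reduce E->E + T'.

Answer: reduce T->F

Derivation:
Step 1: shift id. Stack=[id] ptr=1 lookahead=* remaining=[* id - ( num - num ) / num $]
Step 2: reduce F->id. Stack=[F] ptr=1 lookahead=* remaining=[* id - ( num - num ) / num $]
Step 3: reduce T->F. Stack=[T] ptr=1 lookahead=* remaining=[* id - ( num - num ) / num $]
Step 4: shift *. Stack=[T *] ptr=2 lookahead=id remaining=[id - ( num - num ) / num $]
Step 5: shift id. Stack=[T * id] ptr=3 lookahead=- remaining=[- ( num - num ) / num $]
Step 6: reduce F->id. Stack=[T * F] ptr=3 lookahead=- remaining=[- ( num - num ) / num $]
Step 7: reduce T->T * F. Stack=[T] ptr=3 lookahead=- remaining=[- ( num - num ) / num $]
Step 8: reduce E->T. Stack=[E] ptr=3 lookahead=- remaining=[- ( num - num ) / num $]
Step 9: shift -. Stack=[E -] ptr=4 lookahead=( remaining=[( num - num ) / num $]
Step 10: shift (. Stack=[E - (] ptr=5 lookahead=num remaining=[num - num ) / num $]
Step 11: shift num. Stack=[E - ( num] ptr=6 lookahead=- remaining=[- num ) / num $]
Step 12: reduce F->num. Stack=[E - ( F] ptr=6 lookahead=- remaining=[- num ) / num $]
Step 13: reduce T->F. Stack=[E - ( T] ptr=6 lookahead=- remaining=[- num ) / num $]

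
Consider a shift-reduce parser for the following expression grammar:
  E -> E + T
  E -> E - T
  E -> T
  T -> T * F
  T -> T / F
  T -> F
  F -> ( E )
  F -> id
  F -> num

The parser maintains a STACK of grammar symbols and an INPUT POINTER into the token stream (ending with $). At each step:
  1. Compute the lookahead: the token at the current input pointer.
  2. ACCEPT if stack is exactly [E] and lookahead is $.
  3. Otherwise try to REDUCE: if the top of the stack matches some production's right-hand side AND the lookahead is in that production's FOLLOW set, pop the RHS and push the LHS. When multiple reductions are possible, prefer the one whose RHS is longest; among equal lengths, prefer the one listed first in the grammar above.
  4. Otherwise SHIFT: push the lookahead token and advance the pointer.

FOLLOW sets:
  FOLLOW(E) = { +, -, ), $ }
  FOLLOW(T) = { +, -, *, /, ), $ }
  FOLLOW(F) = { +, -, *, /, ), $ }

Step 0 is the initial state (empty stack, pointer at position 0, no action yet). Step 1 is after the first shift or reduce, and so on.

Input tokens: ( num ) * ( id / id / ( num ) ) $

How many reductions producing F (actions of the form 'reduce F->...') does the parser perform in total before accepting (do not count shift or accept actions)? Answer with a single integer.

Step 1: shift (. Stack=[(] ptr=1 lookahead=num remaining=[num ) * ( id / id / ( num ) ) $]
Step 2: shift num. Stack=[( num] ptr=2 lookahead=) remaining=[) * ( id / id / ( num ) ) $]
Step 3: reduce F->num. Stack=[( F] ptr=2 lookahead=) remaining=[) * ( id / id / ( num ) ) $]
Step 4: reduce T->F. Stack=[( T] ptr=2 lookahead=) remaining=[) * ( id / id / ( num ) ) $]
Step 5: reduce E->T. Stack=[( E] ptr=2 lookahead=) remaining=[) * ( id / id / ( num ) ) $]
Step 6: shift ). Stack=[( E )] ptr=3 lookahead=* remaining=[* ( id / id / ( num ) ) $]
Step 7: reduce F->( E ). Stack=[F] ptr=3 lookahead=* remaining=[* ( id / id / ( num ) ) $]
Step 8: reduce T->F. Stack=[T] ptr=3 lookahead=* remaining=[* ( id / id / ( num ) ) $]
Step 9: shift *. Stack=[T *] ptr=4 lookahead=( remaining=[( id / id / ( num ) ) $]
Step 10: shift (. Stack=[T * (] ptr=5 lookahead=id remaining=[id / id / ( num ) ) $]
Step 11: shift id. Stack=[T * ( id] ptr=6 lookahead=/ remaining=[/ id / ( num ) ) $]
Step 12: reduce F->id. Stack=[T * ( F] ptr=6 lookahead=/ remaining=[/ id / ( num ) ) $]
Step 13: reduce T->F. Stack=[T * ( T] ptr=6 lookahead=/ remaining=[/ id / ( num ) ) $]
Step 14: shift /. Stack=[T * ( T /] ptr=7 lookahead=id remaining=[id / ( num ) ) $]
Step 15: shift id. Stack=[T * ( T / id] ptr=8 lookahead=/ remaining=[/ ( num ) ) $]
Step 16: reduce F->id. Stack=[T * ( T / F] ptr=8 lookahead=/ remaining=[/ ( num ) ) $]
Step 17: reduce T->T / F. Stack=[T * ( T] ptr=8 lookahead=/ remaining=[/ ( num ) ) $]
Step 18: shift /. Stack=[T * ( T /] ptr=9 lookahead=( remaining=[( num ) ) $]
Step 19: shift (. Stack=[T * ( T / (] ptr=10 lookahead=num remaining=[num ) ) $]
Step 20: shift num. Stack=[T * ( T / ( num] ptr=11 lookahead=) remaining=[) ) $]
Step 21: reduce F->num. Stack=[T * ( T / ( F] ptr=11 lookahead=) remaining=[) ) $]
Step 22: reduce T->F. Stack=[T * ( T / ( T] ptr=11 lookahead=) remaining=[) ) $]
Step 23: reduce E->T. Stack=[T * ( T / ( E] ptr=11 lookahead=) remaining=[) ) $]
Step 24: shift ). Stack=[T * ( T / ( E )] ptr=12 lookahead=) remaining=[) $]
Step 25: reduce F->( E ). Stack=[T * ( T / F] ptr=12 lookahead=) remaining=[) $]
Step 26: reduce T->T / F. Stack=[T * ( T] ptr=12 lookahead=) remaining=[) $]
Step 27: reduce E->T. Stack=[T * ( E] ptr=12 lookahead=) remaining=[) $]
Step 28: shift ). Stack=[T * ( E )] ptr=13 lookahead=$ remaining=[$]
Step 29: reduce F->( E ). Stack=[T * F] ptr=13 lookahead=$ remaining=[$]
Step 30: reduce T->T * F. Stack=[T] ptr=13 lookahead=$ remaining=[$]
Step 31: reduce E->T. Stack=[E] ptr=13 lookahead=$ remaining=[$]
Step 32: accept. Stack=[E] ptr=13 lookahead=$ remaining=[$]

Answer: 7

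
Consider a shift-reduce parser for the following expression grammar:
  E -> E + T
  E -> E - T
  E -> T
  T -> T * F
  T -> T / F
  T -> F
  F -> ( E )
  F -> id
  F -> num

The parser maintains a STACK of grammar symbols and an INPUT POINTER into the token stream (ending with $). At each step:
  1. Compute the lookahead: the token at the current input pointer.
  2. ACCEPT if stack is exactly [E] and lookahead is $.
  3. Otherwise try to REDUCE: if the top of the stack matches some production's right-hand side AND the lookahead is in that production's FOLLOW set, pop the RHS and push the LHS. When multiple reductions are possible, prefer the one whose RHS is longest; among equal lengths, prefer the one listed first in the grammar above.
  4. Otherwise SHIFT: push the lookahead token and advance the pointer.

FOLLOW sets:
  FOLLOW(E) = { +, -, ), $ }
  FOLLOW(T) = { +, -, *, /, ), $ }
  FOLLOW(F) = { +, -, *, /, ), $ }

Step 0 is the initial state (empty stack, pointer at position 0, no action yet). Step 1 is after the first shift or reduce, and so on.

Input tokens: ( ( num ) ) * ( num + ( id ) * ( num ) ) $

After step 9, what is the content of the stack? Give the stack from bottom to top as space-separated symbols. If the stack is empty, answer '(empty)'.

Step 1: shift (. Stack=[(] ptr=1 lookahead=( remaining=[( num ) ) * ( num + ( id ) * ( num ) ) $]
Step 2: shift (. Stack=[( (] ptr=2 lookahead=num remaining=[num ) ) * ( num + ( id ) * ( num ) ) $]
Step 3: shift num. Stack=[( ( num] ptr=3 lookahead=) remaining=[) ) * ( num + ( id ) * ( num ) ) $]
Step 4: reduce F->num. Stack=[( ( F] ptr=3 lookahead=) remaining=[) ) * ( num + ( id ) * ( num ) ) $]
Step 5: reduce T->F. Stack=[( ( T] ptr=3 lookahead=) remaining=[) ) * ( num + ( id ) * ( num ) ) $]
Step 6: reduce E->T. Stack=[( ( E] ptr=3 lookahead=) remaining=[) ) * ( num + ( id ) * ( num ) ) $]
Step 7: shift ). Stack=[( ( E )] ptr=4 lookahead=) remaining=[) * ( num + ( id ) * ( num ) ) $]
Step 8: reduce F->( E ). Stack=[( F] ptr=4 lookahead=) remaining=[) * ( num + ( id ) * ( num ) ) $]
Step 9: reduce T->F. Stack=[( T] ptr=4 lookahead=) remaining=[) * ( num + ( id ) * ( num ) ) $]

Answer: ( T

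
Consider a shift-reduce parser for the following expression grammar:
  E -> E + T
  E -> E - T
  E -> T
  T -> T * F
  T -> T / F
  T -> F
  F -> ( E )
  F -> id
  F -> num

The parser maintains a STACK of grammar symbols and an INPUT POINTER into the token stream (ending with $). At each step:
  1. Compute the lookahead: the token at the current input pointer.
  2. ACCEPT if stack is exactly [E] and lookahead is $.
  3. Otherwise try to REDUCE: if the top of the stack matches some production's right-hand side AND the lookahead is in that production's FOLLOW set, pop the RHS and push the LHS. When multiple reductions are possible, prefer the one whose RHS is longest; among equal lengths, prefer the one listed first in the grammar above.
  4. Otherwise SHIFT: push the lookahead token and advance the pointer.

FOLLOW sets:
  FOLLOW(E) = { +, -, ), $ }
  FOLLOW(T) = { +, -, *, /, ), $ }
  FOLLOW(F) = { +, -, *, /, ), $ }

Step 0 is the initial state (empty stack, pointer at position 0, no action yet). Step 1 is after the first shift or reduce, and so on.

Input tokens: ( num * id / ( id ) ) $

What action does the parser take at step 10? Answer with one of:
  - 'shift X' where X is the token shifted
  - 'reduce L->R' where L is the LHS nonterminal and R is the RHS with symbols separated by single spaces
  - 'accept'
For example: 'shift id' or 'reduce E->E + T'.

Answer: shift (

Derivation:
Step 1: shift (. Stack=[(] ptr=1 lookahead=num remaining=[num * id / ( id ) ) $]
Step 2: shift num. Stack=[( num] ptr=2 lookahead=* remaining=[* id / ( id ) ) $]
Step 3: reduce F->num. Stack=[( F] ptr=2 lookahead=* remaining=[* id / ( id ) ) $]
Step 4: reduce T->F. Stack=[( T] ptr=2 lookahead=* remaining=[* id / ( id ) ) $]
Step 5: shift *. Stack=[( T *] ptr=3 lookahead=id remaining=[id / ( id ) ) $]
Step 6: shift id. Stack=[( T * id] ptr=4 lookahead=/ remaining=[/ ( id ) ) $]
Step 7: reduce F->id. Stack=[( T * F] ptr=4 lookahead=/ remaining=[/ ( id ) ) $]
Step 8: reduce T->T * F. Stack=[( T] ptr=4 lookahead=/ remaining=[/ ( id ) ) $]
Step 9: shift /. Stack=[( T /] ptr=5 lookahead=( remaining=[( id ) ) $]
Step 10: shift (. Stack=[( T / (] ptr=6 lookahead=id remaining=[id ) ) $]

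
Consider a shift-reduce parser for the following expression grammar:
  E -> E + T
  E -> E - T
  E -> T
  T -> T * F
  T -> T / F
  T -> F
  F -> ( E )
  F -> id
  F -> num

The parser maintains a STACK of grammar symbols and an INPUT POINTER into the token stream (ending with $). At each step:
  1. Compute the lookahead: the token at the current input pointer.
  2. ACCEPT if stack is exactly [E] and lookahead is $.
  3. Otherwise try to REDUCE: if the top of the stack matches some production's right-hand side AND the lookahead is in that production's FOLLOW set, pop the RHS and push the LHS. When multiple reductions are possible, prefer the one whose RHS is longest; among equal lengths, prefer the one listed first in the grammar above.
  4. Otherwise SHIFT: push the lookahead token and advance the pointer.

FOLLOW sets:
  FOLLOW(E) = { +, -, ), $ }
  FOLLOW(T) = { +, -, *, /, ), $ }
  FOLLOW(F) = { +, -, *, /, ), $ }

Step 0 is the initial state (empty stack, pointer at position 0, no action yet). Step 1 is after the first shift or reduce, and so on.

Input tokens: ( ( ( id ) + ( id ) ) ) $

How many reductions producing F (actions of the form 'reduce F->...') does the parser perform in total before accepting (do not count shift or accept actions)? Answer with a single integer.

Step 1: shift (. Stack=[(] ptr=1 lookahead=( remaining=[( ( id ) + ( id ) ) ) $]
Step 2: shift (. Stack=[( (] ptr=2 lookahead=( remaining=[( id ) + ( id ) ) ) $]
Step 3: shift (. Stack=[( ( (] ptr=3 lookahead=id remaining=[id ) + ( id ) ) ) $]
Step 4: shift id. Stack=[( ( ( id] ptr=4 lookahead=) remaining=[) + ( id ) ) ) $]
Step 5: reduce F->id. Stack=[( ( ( F] ptr=4 lookahead=) remaining=[) + ( id ) ) ) $]
Step 6: reduce T->F. Stack=[( ( ( T] ptr=4 lookahead=) remaining=[) + ( id ) ) ) $]
Step 7: reduce E->T. Stack=[( ( ( E] ptr=4 lookahead=) remaining=[) + ( id ) ) ) $]
Step 8: shift ). Stack=[( ( ( E )] ptr=5 lookahead=+ remaining=[+ ( id ) ) ) $]
Step 9: reduce F->( E ). Stack=[( ( F] ptr=5 lookahead=+ remaining=[+ ( id ) ) ) $]
Step 10: reduce T->F. Stack=[( ( T] ptr=5 lookahead=+ remaining=[+ ( id ) ) ) $]
Step 11: reduce E->T. Stack=[( ( E] ptr=5 lookahead=+ remaining=[+ ( id ) ) ) $]
Step 12: shift +. Stack=[( ( E +] ptr=6 lookahead=( remaining=[( id ) ) ) $]
Step 13: shift (. Stack=[( ( E + (] ptr=7 lookahead=id remaining=[id ) ) ) $]
Step 14: shift id. Stack=[( ( E + ( id] ptr=8 lookahead=) remaining=[) ) ) $]
Step 15: reduce F->id. Stack=[( ( E + ( F] ptr=8 lookahead=) remaining=[) ) ) $]
Step 16: reduce T->F. Stack=[( ( E + ( T] ptr=8 lookahead=) remaining=[) ) ) $]
Step 17: reduce E->T. Stack=[( ( E + ( E] ptr=8 lookahead=) remaining=[) ) ) $]
Step 18: shift ). Stack=[( ( E + ( E )] ptr=9 lookahead=) remaining=[) ) $]
Step 19: reduce F->( E ). Stack=[( ( E + F] ptr=9 lookahead=) remaining=[) ) $]
Step 20: reduce T->F. Stack=[( ( E + T] ptr=9 lookahead=) remaining=[) ) $]
Step 21: reduce E->E + T. Stack=[( ( E] ptr=9 lookahead=) remaining=[) ) $]
Step 22: shift ). Stack=[( ( E )] ptr=10 lookahead=) remaining=[) $]
Step 23: reduce F->( E ). Stack=[( F] ptr=10 lookahead=) remaining=[) $]
Step 24: reduce T->F. Stack=[( T] ptr=10 lookahead=) remaining=[) $]
Step 25: reduce E->T. Stack=[( E] ptr=10 lookahead=) remaining=[) $]
Step 26: shift ). Stack=[( E )] ptr=11 lookahead=$ remaining=[$]
Step 27: reduce F->( E ). Stack=[F] ptr=11 lookahead=$ remaining=[$]
Step 28: reduce T->F. Stack=[T] ptr=11 lookahead=$ remaining=[$]
Step 29: reduce E->T. Stack=[E] ptr=11 lookahead=$ remaining=[$]
Step 30: accept. Stack=[E] ptr=11 lookahead=$ remaining=[$]

Answer: 6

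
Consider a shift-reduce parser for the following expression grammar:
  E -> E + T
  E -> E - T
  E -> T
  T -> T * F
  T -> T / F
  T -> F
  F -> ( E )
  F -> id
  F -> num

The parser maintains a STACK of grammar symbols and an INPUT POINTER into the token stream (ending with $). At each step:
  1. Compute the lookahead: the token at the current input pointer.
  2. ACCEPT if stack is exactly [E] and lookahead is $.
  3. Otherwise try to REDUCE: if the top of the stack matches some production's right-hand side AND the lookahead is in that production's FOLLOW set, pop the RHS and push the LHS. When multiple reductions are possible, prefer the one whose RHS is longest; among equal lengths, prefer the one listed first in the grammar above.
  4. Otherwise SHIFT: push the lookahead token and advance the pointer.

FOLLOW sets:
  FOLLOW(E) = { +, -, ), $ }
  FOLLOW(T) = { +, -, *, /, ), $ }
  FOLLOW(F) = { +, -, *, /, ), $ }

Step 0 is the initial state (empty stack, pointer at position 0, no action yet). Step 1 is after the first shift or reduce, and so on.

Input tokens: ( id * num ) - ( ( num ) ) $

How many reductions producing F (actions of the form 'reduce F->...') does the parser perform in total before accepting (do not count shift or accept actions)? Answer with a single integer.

Answer: 6

Derivation:
Step 1: shift (. Stack=[(] ptr=1 lookahead=id remaining=[id * num ) - ( ( num ) ) $]
Step 2: shift id. Stack=[( id] ptr=2 lookahead=* remaining=[* num ) - ( ( num ) ) $]
Step 3: reduce F->id. Stack=[( F] ptr=2 lookahead=* remaining=[* num ) - ( ( num ) ) $]
Step 4: reduce T->F. Stack=[( T] ptr=2 lookahead=* remaining=[* num ) - ( ( num ) ) $]
Step 5: shift *. Stack=[( T *] ptr=3 lookahead=num remaining=[num ) - ( ( num ) ) $]
Step 6: shift num. Stack=[( T * num] ptr=4 lookahead=) remaining=[) - ( ( num ) ) $]
Step 7: reduce F->num. Stack=[( T * F] ptr=4 lookahead=) remaining=[) - ( ( num ) ) $]
Step 8: reduce T->T * F. Stack=[( T] ptr=4 lookahead=) remaining=[) - ( ( num ) ) $]
Step 9: reduce E->T. Stack=[( E] ptr=4 lookahead=) remaining=[) - ( ( num ) ) $]
Step 10: shift ). Stack=[( E )] ptr=5 lookahead=- remaining=[- ( ( num ) ) $]
Step 11: reduce F->( E ). Stack=[F] ptr=5 lookahead=- remaining=[- ( ( num ) ) $]
Step 12: reduce T->F. Stack=[T] ptr=5 lookahead=- remaining=[- ( ( num ) ) $]
Step 13: reduce E->T. Stack=[E] ptr=5 lookahead=- remaining=[- ( ( num ) ) $]
Step 14: shift -. Stack=[E -] ptr=6 lookahead=( remaining=[( ( num ) ) $]
Step 15: shift (. Stack=[E - (] ptr=7 lookahead=( remaining=[( num ) ) $]
Step 16: shift (. Stack=[E - ( (] ptr=8 lookahead=num remaining=[num ) ) $]
Step 17: shift num. Stack=[E - ( ( num] ptr=9 lookahead=) remaining=[) ) $]
Step 18: reduce F->num. Stack=[E - ( ( F] ptr=9 lookahead=) remaining=[) ) $]
Step 19: reduce T->F. Stack=[E - ( ( T] ptr=9 lookahead=) remaining=[) ) $]
Step 20: reduce E->T. Stack=[E - ( ( E] ptr=9 lookahead=) remaining=[) ) $]
Step 21: shift ). Stack=[E - ( ( E )] ptr=10 lookahead=) remaining=[) $]
Step 22: reduce F->( E ). Stack=[E - ( F] ptr=10 lookahead=) remaining=[) $]
Step 23: reduce T->F. Stack=[E - ( T] ptr=10 lookahead=) remaining=[) $]
Step 24: reduce E->T. Stack=[E - ( E] ptr=10 lookahead=) remaining=[) $]
Step 25: shift ). Stack=[E - ( E )] ptr=11 lookahead=$ remaining=[$]
Step 26: reduce F->( E ). Stack=[E - F] ptr=11 lookahead=$ remaining=[$]
Step 27: reduce T->F. Stack=[E - T] ptr=11 lookahead=$ remaining=[$]
Step 28: reduce E->E - T. Stack=[E] ptr=11 lookahead=$ remaining=[$]
Step 29: accept. Stack=[E] ptr=11 lookahead=$ remaining=[$]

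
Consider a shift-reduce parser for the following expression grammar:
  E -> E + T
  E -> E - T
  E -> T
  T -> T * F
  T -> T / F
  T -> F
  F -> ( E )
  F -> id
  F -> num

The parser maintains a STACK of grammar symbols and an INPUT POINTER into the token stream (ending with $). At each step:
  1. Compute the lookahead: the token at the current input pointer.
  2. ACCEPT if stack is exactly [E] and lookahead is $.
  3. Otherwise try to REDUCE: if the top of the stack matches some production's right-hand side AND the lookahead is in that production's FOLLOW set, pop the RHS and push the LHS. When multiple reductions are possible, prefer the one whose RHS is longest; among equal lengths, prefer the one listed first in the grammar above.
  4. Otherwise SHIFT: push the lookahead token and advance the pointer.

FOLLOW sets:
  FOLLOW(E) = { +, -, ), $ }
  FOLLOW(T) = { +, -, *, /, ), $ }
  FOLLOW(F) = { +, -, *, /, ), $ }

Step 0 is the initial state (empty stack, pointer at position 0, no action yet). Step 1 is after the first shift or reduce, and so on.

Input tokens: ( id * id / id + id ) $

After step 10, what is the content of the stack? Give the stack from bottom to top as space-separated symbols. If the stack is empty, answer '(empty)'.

Step 1: shift (. Stack=[(] ptr=1 lookahead=id remaining=[id * id / id + id ) $]
Step 2: shift id. Stack=[( id] ptr=2 lookahead=* remaining=[* id / id + id ) $]
Step 3: reduce F->id. Stack=[( F] ptr=2 lookahead=* remaining=[* id / id + id ) $]
Step 4: reduce T->F. Stack=[( T] ptr=2 lookahead=* remaining=[* id / id + id ) $]
Step 5: shift *. Stack=[( T *] ptr=3 lookahead=id remaining=[id / id + id ) $]
Step 6: shift id. Stack=[( T * id] ptr=4 lookahead=/ remaining=[/ id + id ) $]
Step 7: reduce F->id. Stack=[( T * F] ptr=4 lookahead=/ remaining=[/ id + id ) $]
Step 8: reduce T->T * F. Stack=[( T] ptr=4 lookahead=/ remaining=[/ id + id ) $]
Step 9: shift /. Stack=[( T /] ptr=5 lookahead=id remaining=[id + id ) $]
Step 10: shift id. Stack=[( T / id] ptr=6 lookahead=+ remaining=[+ id ) $]

Answer: ( T / id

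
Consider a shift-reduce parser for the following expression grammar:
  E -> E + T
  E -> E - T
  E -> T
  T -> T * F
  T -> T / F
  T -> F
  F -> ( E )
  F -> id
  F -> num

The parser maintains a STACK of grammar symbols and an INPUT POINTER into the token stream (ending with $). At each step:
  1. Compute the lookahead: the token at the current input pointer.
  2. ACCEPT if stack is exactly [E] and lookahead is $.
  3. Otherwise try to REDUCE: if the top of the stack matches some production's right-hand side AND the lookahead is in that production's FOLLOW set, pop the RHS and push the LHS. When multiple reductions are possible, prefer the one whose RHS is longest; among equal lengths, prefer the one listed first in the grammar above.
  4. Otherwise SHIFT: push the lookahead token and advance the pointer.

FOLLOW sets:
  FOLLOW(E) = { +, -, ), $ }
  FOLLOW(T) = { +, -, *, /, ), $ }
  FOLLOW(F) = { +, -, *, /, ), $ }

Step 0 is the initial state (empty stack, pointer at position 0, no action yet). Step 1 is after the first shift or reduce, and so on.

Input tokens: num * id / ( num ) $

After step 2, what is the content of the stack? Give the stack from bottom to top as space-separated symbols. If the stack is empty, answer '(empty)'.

Step 1: shift num. Stack=[num] ptr=1 lookahead=* remaining=[* id / ( num ) $]
Step 2: reduce F->num. Stack=[F] ptr=1 lookahead=* remaining=[* id / ( num ) $]

Answer: F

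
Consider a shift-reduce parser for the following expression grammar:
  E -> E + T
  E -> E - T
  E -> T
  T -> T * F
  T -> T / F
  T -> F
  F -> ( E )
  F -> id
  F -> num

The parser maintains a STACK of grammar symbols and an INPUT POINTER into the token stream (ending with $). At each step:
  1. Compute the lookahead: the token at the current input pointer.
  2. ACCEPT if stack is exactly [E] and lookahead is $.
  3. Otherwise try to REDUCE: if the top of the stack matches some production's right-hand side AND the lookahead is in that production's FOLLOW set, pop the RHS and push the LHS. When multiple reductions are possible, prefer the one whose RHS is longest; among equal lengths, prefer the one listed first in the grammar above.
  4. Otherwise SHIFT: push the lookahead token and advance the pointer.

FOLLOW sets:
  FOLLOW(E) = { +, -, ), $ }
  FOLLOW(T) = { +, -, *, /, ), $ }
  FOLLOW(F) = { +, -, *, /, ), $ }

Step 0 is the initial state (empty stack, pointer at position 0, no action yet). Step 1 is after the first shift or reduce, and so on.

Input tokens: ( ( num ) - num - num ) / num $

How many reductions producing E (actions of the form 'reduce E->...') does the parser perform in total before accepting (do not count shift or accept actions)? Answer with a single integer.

Answer: 5

Derivation:
Step 1: shift (. Stack=[(] ptr=1 lookahead=( remaining=[( num ) - num - num ) / num $]
Step 2: shift (. Stack=[( (] ptr=2 lookahead=num remaining=[num ) - num - num ) / num $]
Step 3: shift num. Stack=[( ( num] ptr=3 lookahead=) remaining=[) - num - num ) / num $]
Step 4: reduce F->num. Stack=[( ( F] ptr=3 lookahead=) remaining=[) - num - num ) / num $]
Step 5: reduce T->F. Stack=[( ( T] ptr=3 lookahead=) remaining=[) - num - num ) / num $]
Step 6: reduce E->T. Stack=[( ( E] ptr=3 lookahead=) remaining=[) - num - num ) / num $]
Step 7: shift ). Stack=[( ( E )] ptr=4 lookahead=- remaining=[- num - num ) / num $]
Step 8: reduce F->( E ). Stack=[( F] ptr=4 lookahead=- remaining=[- num - num ) / num $]
Step 9: reduce T->F. Stack=[( T] ptr=4 lookahead=- remaining=[- num - num ) / num $]
Step 10: reduce E->T. Stack=[( E] ptr=4 lookahead=- remaining=[- num - num ) / num $]
Step 11: shift -. Stack=[( E -] ptr=5 lookahead=num remaining=[num - num ) / num $]
Step 12: shift num. Stack=[( E - num] ptr=6 lookahead=- remaining=[- num ) / num $]
Step 13: reduce F->num. Stack=[( E - F] ptr=6 lookahead=- remaining=[- num ) / num $]
Step 14: reduce T->F. Stack=[( E - T] ptr=6 lookahead=- remaining=[- num ) / num $]
Step 15: reduce E->E - T. Stack=[( E] ptr=6 lookahead=- remaining=[- num ) / num $]
Step 16: shift -. Stack=[( E -] ptr=7 lookahead=num remaining=[num ) / num $]
Step 17: shift num. Stack=[( E - num] ptr=8 lookahead=) remaining=[) / num $]
Step 18: reduce F->num. Stack=[( E - F] ptr=8 lookahead=) remaining=[) / num $]
Step 19: reduce T->F. Stack=[( E - T] ptr=8 lookahead=) remaining=[) / num $]
Step 20: reduce E->E - T. Stack=[( E] ptr=8 lookahead=) remaining=[) / num $]
Step 21: shift ). Stack=[( E )] ptr=9 lookahead=/ remaining=[/ num $]
Step 22: reduce F->( E ). Stack=[F] ptr=9 lookahead=/ remaining=[/ num $]
Step 23: reduce T->F. Stack=[T] ptr=9 lookahead=/ remaining=[/ num $]
Step 24: shift /. Stack=[T /] ptr=10 lookahead=num remaining=[num $]
Step 25: shift num. Stack=[T / num] ptr=11 lookahead=$ remaining=[$]
Step 26: reduce F->num. Stack=[T / F] ptr=11 lookahead=$ remaining=[$]
Step 27: reduce T->T / F. Stack=[T] ptr=11 lookahead=$ remaining=[$]
Step 28: reduce E->T. Stack=[E] ptr=11 lookahead=$ remaining=[$]
Step 29: accept. Stack=[E] ptr=11 lookahead=$ remaining=[$]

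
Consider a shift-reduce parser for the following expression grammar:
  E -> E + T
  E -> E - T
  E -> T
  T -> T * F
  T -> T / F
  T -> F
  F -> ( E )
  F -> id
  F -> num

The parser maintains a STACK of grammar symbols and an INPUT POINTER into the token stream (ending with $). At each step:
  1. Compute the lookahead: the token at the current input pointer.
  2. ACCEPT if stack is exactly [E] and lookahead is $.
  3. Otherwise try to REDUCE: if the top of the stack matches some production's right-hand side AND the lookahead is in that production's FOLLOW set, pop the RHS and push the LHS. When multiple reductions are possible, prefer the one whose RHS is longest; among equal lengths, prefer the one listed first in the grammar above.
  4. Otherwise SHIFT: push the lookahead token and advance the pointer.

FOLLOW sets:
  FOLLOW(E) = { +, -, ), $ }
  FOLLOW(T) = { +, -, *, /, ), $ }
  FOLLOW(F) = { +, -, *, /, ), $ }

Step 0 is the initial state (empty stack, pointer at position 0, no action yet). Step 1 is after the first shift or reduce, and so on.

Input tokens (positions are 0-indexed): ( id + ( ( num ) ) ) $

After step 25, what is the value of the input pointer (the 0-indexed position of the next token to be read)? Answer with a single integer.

Answer: 9

Derivation:
Step 1: shift (. Stack=[(] ptr=1 lookahead=id remaining=[id + ( ( num ) ) ) $]
Step 2: shift id. Stack=[( id] ptr=2 lookahead=+ remaining=[+ ( ( num ) ) ) $]
Step 3: reduce F->id. Stack=[( F] ptr=2 lookahead=+ remaining=[+ ( ( num ) ) ) $]
Step 4: reduce T->F. Stack=[( T] ptr=2 lookahead=+ remaining=[+ ( ( num ) ) ) $]
Step 5: reduce E->T. Stack=[( E] ptr=2 lookahead=+ remaining=[+ ( ( num ) ) ) $]
Step 6: shift +. Stack=[( E +] ptr=3 lookahead=( remaining=[( ( num ) ) ) $]
Step 7: shift (. Stack=[( E + (] ptr=4 lookahead=( remaining=[( num ) ) ) $]
Step 8: shift (. Stack=[( E + ( (] ptr=5 lookahead=num remaining=[num ) ) ) $]
Step 9: shift num. Stack=[( E + ( ( num] ptr=6 lookahead=) remaining=[) ) ) $]
Step 10: reduce F->num. Stack=[( E + ( ( F] ptr=6 lookahead=) remaining=[) ) ) $]
Step 11: reduce T->F. Stack=[( E + ( ( T] ptr=6 lookahead=) remaining=[) ) ) $]
Step 12: reduce E->T. Stack=[( E + ( ( E] ptr=6 lookahead=) remaining=[) ) ) $]
Step 13: shift ). Stack=[( E + ( ( E )] ptr=7 lookahead=) remaining=[) ) $]
Step 14: reduce F->( E ). Stack=[( E + ( F] ptr=7 lookahead=) remaining=[) ) $]
Step 15: reduce T->F. Stack=[( E + ( T] ptr=7 lookahead=) remaining=[) ) $]
Step 16: reduce E->T. Stack=[( E + ( E] ptr=7 lookahead=) remaining=[) ) $]
Step 17: shift ). Stack=[( E + ( E )] ptr=8 lookahead=) remaining=[) $]
Step 18: reduce F->( E ). Stack=[( E + F] ptr=8 lookahead=) remaining=[) $]
Step 19: reduce T->F. Stack=[( E + T] ptr=8 lookahead=) remaining=[) $]
Step 20: reduce E->E + T. Stack=[( E] ptr=8 lookahead=) remaining=[) $]
Step 21: shift ). Stack=[( E )] ptr=9 lookahead=$ remaining=[$]
Step 22: reduce F->( E ). Stack=[F] ptr=9 lookahead=$ remaining=[$]
Step 23: reduce T->F. Stack=[T] ptr=9 lookahead=$ remaining=[$]
Step 24: reduce E->T. Stack=[E] ptr=9 lookahead=$ remaining=[$]
Step 25: accept. Stack=[E] ptr=9 lookahead=$ remaining=[$]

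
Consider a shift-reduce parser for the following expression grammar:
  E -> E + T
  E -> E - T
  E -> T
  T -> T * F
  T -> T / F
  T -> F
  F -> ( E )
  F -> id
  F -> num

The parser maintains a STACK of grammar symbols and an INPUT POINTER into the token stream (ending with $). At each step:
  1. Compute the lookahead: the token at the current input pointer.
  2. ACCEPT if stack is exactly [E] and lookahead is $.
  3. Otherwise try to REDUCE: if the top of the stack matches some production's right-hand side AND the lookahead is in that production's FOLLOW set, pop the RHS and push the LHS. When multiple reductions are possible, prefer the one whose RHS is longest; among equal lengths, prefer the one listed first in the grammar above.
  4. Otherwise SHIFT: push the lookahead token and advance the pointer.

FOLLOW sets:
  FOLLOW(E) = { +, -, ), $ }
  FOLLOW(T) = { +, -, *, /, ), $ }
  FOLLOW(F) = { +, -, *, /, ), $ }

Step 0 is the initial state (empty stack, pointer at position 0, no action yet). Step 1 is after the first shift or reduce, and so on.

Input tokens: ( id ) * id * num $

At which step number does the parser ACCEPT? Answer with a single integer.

Step 1: shift (. Stack=[(] ptr=1 lookahead=id remaining=[id ) * id * num $]
Step 2: shift id. Stack=[( id] ptr=2 lookahead=) remaining=[) * id * num $]
Step 3: reduce F->id. Stack=[( F] ptr=2 lookahead=) remaining=[) * id * num $]
Step 4: reduce T->F. Stack=[( T] ptr=2 lookahead=) remaining=[) * id * num $]
Step 5: reduce E->T. Stack=[( E] ptr=2 lookahead=) remaining=[) * id * num $]
Step 6: shift ). Stack=[( E )] ptr=3 lookahead=* remaining=[* id * num $]
Step 7: reduce F->( E ). Stack=[F] ptr=3 lookahead=* remaining=[* id * num $]
Step 8: reduce T->F. Stack=[T] ptr=3 lookahead=* remaining=[* id * num $]
Step 9: shift *. Stack=[T *] ptr=4 lookahead=id remaining=[id * num $]
Step 10: shift id. Stack=[T * id] ptr=5 lookahead=* remaining=[* num $]
Step 11: reduce F->id. Stack=[T * F] ptr=5 lookahead=* remaining=[* num $]
Step 12: reduce T->T * F. Stack=[T] ptr=5 lookahead=* remaining=[* num $]
Step 13: shift *. Stack=[T *] ptr=6 lookahead=num remaining=[num $]
Step 14: shift num. Stack=[T * num] ptr=7 lookahead=$ remaining=[$]
Step 15: reduce F->num. Stack=[T * F] ptr=7 lookahead=$ remaining=[$]
Step 16: reduce T->T * F. Stack=[T] ptr=7 lookahead=$ remaining=[$]
Step 17: reduce E->T. Stack=[E] ptr=7 lookahead=$ remaining=[$]
Step 18: accept. Stack=[E] ptr=7 lookahead=$ remaining=[$]

Answer: 18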